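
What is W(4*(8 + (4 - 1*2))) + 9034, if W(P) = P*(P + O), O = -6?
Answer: 10394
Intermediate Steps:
W(P) = P*(-6 + P) (W(P) = P*(P - 6) = P*(-6 + P))
W(4*(8 + (4 - 1*2))) + 9034 = (4*(8 + (4 - 1*2)))*(-6 + 4*(8 + (4 - 1*2))) + 9034 = (4*(8 + (4 - 2)))*(-6 + 4*(8 + (4 - 2))) + 9034 = (4*(8 + 2))*(-6 + 4*(8 + 2)) + 9034 = (4*10)*(-6 + 4*10) + 9034 = 40*(-6 + 40) + 9034 = 40*34 + 9034 = 1360 + 9034 = 10394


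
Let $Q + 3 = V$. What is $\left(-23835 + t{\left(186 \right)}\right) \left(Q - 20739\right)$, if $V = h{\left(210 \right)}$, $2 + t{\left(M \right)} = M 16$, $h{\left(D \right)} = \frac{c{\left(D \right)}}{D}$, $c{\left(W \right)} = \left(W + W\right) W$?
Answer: $423937242$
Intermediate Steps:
$c{\left(W \right)} = 2 W^{2}$ ($c{\left(W \right)} = 2 W W = 2 W^{2}$)
$h{\left(D \right)} = 2 D$ ($h{\left(D \right)} = \frac{2 D^{2}}{D} = 2 D$)
$t{\left(M \right)} = -2 + 16 M$ ($t{\left(M \right)} = -2 + M 16 = -2 + 16 M$)
$V = 420$ ($V = 2 \cdot 210 = 420$)
$Q = 417$ ($Q = -3 + 420 = 417$)
$\left(-23835 + t{\left(186 \right)}\right) \left(Q - 20739\right) = \left(-23835 + \left(-2 + 16 \cdot 186\right)\right) \left(417 - 20739\right) = \left(-23835 + \left(-2 + 2976\right)\right) \left(-20322\right) = \left(-23835 + 2974\right) \left(-20322\right) = \left(-20861\right) \left(-20322\right) = 423937242$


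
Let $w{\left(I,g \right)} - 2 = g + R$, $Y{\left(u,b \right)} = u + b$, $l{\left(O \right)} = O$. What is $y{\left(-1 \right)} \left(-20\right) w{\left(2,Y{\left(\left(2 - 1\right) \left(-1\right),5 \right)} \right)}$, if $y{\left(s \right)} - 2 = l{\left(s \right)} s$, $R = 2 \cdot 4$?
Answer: $-840$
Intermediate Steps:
$R = 8$
$y{\left(s \right)} = 2 + s^{2}$ ($y{\left(s \right)} = 2 + s s = 2 + s^{2}$)
$Y{\left(u,b \right)} = b + u$
$w{\left(I,g \right)} = 10 + g$ ($w{\left(I,g \right)} = 2 + \left(g + 8\right) = 2 + \left(8 + g\right) = 10 + g$)
$y{\left(-1 \right)} \left(-20\right) w{\left(2,Y{\left(\left(2 - 1\right) \left(-1\right),5 \right)} \right)} = \left(2 + \left(-1\right)^{2}\right) \left(-20\right) \left(10 + \left(5 + \left(2 - 1\right) \left(-1\right)\right)\right) = \left(2 + 1\right) \left(-20\right) \left(10 + \left(5 + 1 \left(-1\right)\right)\right) = 3 \left(-20\right) \left(10 + \left(5 - 1\right)\right) = - 60 \left(10 + 4\right) = \left(-60\right) 14 = -840$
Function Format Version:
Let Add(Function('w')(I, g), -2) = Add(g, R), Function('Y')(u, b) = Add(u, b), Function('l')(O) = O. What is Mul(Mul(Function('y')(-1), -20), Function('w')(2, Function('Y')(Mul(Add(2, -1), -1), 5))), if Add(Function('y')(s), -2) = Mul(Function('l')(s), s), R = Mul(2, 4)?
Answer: -840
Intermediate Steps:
R = 8
Function('y')(s) = Add(2, Pow(s, 2)) (Function('y')(s) = Add(2, Mul(s, s)) = Add(2, Pow(s, 2)))
Function('Y')(u, b) = Add(b, u)
Function('w')(I, g) = Add(10, g) (Function('w')(I, g) = Add(2, Add(g, 8)) = Add(2, Add(8, g)) = Add(10, g))
Mul(Mul(Function('y')(-1), -20), Function('w')(2, Function('Y')(Mul(Add(2, -1), -1), 5))) = Mul(Mul(Add(2, Pow(-1, 2)), -20), Add(10, Add(5, Mul(Add(2, -1), -1)))) = Mul(Mul(Add(2, 1), -20), Add(10, Add(5, Mul(1, -1)))) = Mul(Mul(3, -20), Add(10, Add(5, -1))) = Mul(-60, Add(10, 4)) = Mul(-60, 14) = -840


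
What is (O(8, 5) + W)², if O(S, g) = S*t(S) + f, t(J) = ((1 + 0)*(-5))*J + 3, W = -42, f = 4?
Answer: 111556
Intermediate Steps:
t(J) = 3 - 5*J (t(J) = (1*(-5))*J + 3 = -5*J + 3 = 3 - 5*J)
O(S, g) = 4 + S*(3 - 5*S) (O(S, g) = S*(3 - 5*S) + 4 = 4 + S*(3 - 5*S))
(O(8, 5) + W)² = ((4 - 1*8*(-3 + 5*8)) - 42)² = ((4 - 1*8*(-3 + 40)) - 42)² = ((4 - 1*8*37) - 42)² = ((4 - 296) - 42)² = (-292 - 42)² = (-334)² = 111556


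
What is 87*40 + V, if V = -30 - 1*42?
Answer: 3408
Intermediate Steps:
V = -72 (V = -30 - 42 = -72)
87*40 + V = 87*40 - 72 = 3480 - 72 = 3408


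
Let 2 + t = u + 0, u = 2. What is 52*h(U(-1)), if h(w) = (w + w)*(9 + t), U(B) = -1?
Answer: -936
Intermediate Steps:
t = 0 (t = -2 + (2 + 0) = -2 + 2 = 0)
h(w) = 18*w (h(w) = (w + w)*(9 + 0) = (2*w)*9 = 18*w)
52*h(U(-1)) = 52*(18*(-1)) = 52*(-18) = -936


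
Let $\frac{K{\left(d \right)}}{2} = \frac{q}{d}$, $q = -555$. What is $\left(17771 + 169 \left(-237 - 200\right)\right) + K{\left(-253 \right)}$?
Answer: $- \frac{14187636}{253} \approx -56078.0$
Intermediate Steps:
$K{\left(d \right)} = - \frac{1110}{d}$ ($K{\left(d \right)} = 2 \left(- \frac{555}{d}\right) = - \frac{1110}{d}$)
$\left(17771 + 169 \left(-237 - 200\right)\right) + K{\left(-253 \right)} = \left(17771 + 169 \left(-237 - 200\right)\right) - \frac{1110}{-253} = \left(17771 + 169 \left(-437\right)\right) - - \frac{1110}{253} = \left(17771 - 73853\right) + \frac{1110}{253} = -56082 + \frac{1110}{253} = - \frac{14187636}{253}$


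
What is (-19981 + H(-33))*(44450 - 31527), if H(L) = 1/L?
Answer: -8521090202/33 ≈ -2.5821e+8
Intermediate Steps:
(-19981 + H(-33))*(44450 - 31527) = (-19981 + 1/(-33))*(44450 - 31527) = (-19981 - 1/33)*12923 = -659374/33*12923 = -8521090202/33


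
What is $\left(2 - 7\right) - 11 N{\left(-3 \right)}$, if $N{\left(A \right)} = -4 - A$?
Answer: $6$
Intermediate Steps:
$\left(2 - 7\right) - 11 N{\left(-3 \right)} = \left(2 - 7\right) - 11 \left(-4 - -3\right) = -5 - 11 \left(-4 + 3\right) = -5 - -11 = -5 + 11 = 6$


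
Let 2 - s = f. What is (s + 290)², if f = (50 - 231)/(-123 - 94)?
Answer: 3992091489/47089 ≈ 84778.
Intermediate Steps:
f = 181/217 (f = -181/(-217) = -181*(-1/217) = 181/217 ≈ 0.83410)
s = 253/217 (s = 2 - 1*181/217 = 2 - 181/217 = 253/217 ≈ 1.1659)
(s + 290)² = (253/217 + 290)² = (63183/217)² = 3992091489/47089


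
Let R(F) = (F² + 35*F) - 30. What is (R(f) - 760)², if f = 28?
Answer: 948676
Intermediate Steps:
R(F) = -30 + F² + 35*F
(R(f) - 760)² = ((-30 + 28² + 35*28) - 760)² = ((-30 + 784 + 980) - 760)² = (1734 - 760)² = 974² = 948676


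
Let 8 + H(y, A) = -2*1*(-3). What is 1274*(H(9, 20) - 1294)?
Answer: -1651104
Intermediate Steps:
H(y, A) = -2 (H(y, A) = -8 - 2*1*(-3) = -8 - 2*(-3) = -8 + 6 = -2)
1274*(H(9, 20) - 1294) = 1274*(-2 - 1294) = 1274*(-1296) = -1651104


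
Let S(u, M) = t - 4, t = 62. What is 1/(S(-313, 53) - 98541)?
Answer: -1/98483 ≈ -1.0154e-5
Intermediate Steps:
S(u, M) = 58 (S(u, M) = 62 - 4 = 58)
1/(S(-313, 53) - 98541) = 1/(58 - 98541) = 1/(-98483) = -1/98483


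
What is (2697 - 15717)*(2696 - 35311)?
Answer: 424647300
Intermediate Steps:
(2697 - 15717)*(2696 - 35311) = -13020*(-32615) = 424647300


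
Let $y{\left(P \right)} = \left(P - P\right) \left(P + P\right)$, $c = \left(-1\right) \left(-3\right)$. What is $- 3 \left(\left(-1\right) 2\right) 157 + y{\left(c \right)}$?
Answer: $942$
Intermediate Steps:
$c = 3$
$y{\left(P \right)} = 0$ ($y{\left(P \right)} = 0 \cdot 2 P = 0$)
$- 3 \left(\left(-1\right) 2\right) 157 + y{\left(c \right)} = - 3 \left(\left(-1\right) 2\right) 157 + 0 = \left(-3\right) \left(-2\right) 157 + 0 = 6 \cdot 157 + 0 = 942 + 0 = 942$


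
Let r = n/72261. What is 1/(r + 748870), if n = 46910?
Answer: 72261/54114141980 ≈ 1.3353e-6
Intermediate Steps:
r = 46910/72261 ≈ 0.64917
1/(r + 748870) = 1/(46910/72261 + 748870) = 1/(54114141980/72261) = 72261/54114141980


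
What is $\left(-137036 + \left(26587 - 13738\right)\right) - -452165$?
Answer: $327978$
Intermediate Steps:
$\left(-137036 + \left(26587 - 13738\right)\right) - -452165 = \left(-137036 + \left(26587 - 13738\right)\right) + 452165 = \left(-137036 + 12849\right) + 452165 = -124187 + 452165 = 327978$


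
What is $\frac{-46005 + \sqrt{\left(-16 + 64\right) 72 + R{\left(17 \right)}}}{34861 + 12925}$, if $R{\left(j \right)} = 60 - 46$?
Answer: $- \frac{46005}{47786} + \frac{\sqrt{3470}}{47786} \approx -0.9615$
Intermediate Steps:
$R{\left(j \right)} = 14$
$\frac{-46005 + \sqrt{\left(-16 + 64\right) 72 + R{\left(17 \right)}}}{34861 + 12925} = \frac{-46005 + \sqrt{\left(-16 + 64\right) 72 + 14}}{34861 + 12925} = \frac{-46005 + \sqrt{48 \cdot 72 + 14}}{47786} = \left(-46005 + \sqrt{3456 + 14}\right) \frac{1}{47786} = \left(-46005 + \sqrt{3470}\right) \frac{1}{47786} = - \frac{46005}{47786} + \frac{\sqrt{3470}}{47786}$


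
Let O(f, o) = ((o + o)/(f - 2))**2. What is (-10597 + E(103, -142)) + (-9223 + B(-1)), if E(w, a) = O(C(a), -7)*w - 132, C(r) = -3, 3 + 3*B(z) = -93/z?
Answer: -477862/25 ≈ -19114.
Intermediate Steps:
B(z) = -1 - 31/z (B(z) = -1 + (-93/z)/3 = -1 - 31/z)
O(f, o) = 4*o**2/(-2 + f)**2 (O(f, o) = ((2*o)/(-2 + f))**2 = (2*o/(-2 + f))**2 = 4*o**2/(-2 + f)**2)
E(w, a) = -132 + 196*w/25 (E(w, a) = (4*(-7)**2/(-2 - 3)**2)*w - 132 = (4*49/(-5)**2)*w - 132 = (4*49*(1/25))*w - 132 = 196*w/25 - 132 = -132 + 196*w/25)
(-10597 + E(103, -142)) + (-9223 + B(-1)) = (-10597 + (-132 + (196/25)*103)) + (-9223 + (-31 - 1*(-1))/(-1)) = (-10597 + (-132 + 20188/25)) + (-9223 - (-31 + 1)) = (-10597 + 16888/25) + (-9223 - 1*(-30)) = -248037/25 + (-9223 + 30) = -248037/25 - 9193 = -477862/25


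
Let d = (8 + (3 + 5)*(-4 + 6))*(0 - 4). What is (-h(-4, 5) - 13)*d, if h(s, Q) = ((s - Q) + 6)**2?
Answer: 2112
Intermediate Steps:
d = -96 (d = (8 + 8*2)*(-4) = (8 + 16)*(-4) = 24*(-4) = -96)
h(s, Q) = (6 + s - Q)**2
(-h(-4, 5) - 13)*d = (-(6 - 4 - 1*5)**2 - 13)*(-96) = (-(6 - 4 - 5)**2 - 13)*(-96) = (-1*(-3)**2 - 13)*(-96) = (-1*9 - 13)*(-96) = (-9 - 13)*(-96) = -22*(-96) = 2112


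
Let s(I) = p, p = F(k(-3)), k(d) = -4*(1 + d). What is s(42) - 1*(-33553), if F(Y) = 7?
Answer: 33560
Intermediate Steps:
k(d) = -4 - 4*d
p = 7
s(I) = 7
s(42) - 1*(-33553) = 7 - 1*(-33553) = 7 + 33553 = 33560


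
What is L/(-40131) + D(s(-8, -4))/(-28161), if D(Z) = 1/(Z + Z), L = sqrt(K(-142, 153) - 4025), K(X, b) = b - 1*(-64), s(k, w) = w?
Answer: 1/225288 - 4*I*sqrt(238)/40131 ≈ 4.4388e-6 - 0.0015377*I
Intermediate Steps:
K(X, b) = 64 + b (K(X, b) = b + 64 = 64 + b)
L = 4*I*sqrt(238) (L = sqrt((64 + 153) - 4025) = sqrt(217 - 4025) = sqrt(-3808) = 4*I*sqrt(238) ≈ 61.709*I)
D(Z) = 1/(2*Z)
L/(-40131) + D(s(-8, -4))/(-28161) = (4*I*sqrt(238))/(-40131) + ((1/2)/(-4))/(-28161) = (4*I*sqrt(238))*(-1/40131) + ((1/2)*(-1/4))*(-1/28161) = -4*I*sqrt(238)/40131 - 1/8*(-1/28161) = -4*I*sqrt(238)/40131 + 1/225288 = 1/225288 - 4*I*sqrt(238)/40131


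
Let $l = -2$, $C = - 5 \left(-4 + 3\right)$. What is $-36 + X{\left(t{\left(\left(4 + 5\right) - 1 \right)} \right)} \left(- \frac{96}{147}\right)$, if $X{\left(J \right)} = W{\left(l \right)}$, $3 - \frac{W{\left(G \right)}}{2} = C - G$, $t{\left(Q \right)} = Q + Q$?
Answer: $- \frac{1508}{49} \approx -30.776$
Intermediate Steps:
$C = 5$ ($C = \left(-5\right) \left(-1\right) = 5$)
$t{\left(Q \right)} = 2 Q$
$W{\left(G \right)} = -4 + 2 G$ ($W{\left(G \right)} = 6 - 2 \left(5 - G\right) = 6 + \left(-10 + 2 G\right) = -4 + 2 G$)
$X{\left(J \right)} = -8$ ($X{\left(J \right)} = -4 + 2 \left(-2\right) = -4 - 4 = -8$)
$-36 + X{\left(t{\left(\left(4 + 5\right) - 1 \right)} \right)} \left(- \frac{96}{147}\right) = -36 - 8 \left(- \frac{96}{147}\right) = -36 - 8 \left(\left(-96\right) \frac{1}{147}\right) = -36 - - \frac{256}{49} = -36 + \frac{256}{49} = - \frac{1508}{49}$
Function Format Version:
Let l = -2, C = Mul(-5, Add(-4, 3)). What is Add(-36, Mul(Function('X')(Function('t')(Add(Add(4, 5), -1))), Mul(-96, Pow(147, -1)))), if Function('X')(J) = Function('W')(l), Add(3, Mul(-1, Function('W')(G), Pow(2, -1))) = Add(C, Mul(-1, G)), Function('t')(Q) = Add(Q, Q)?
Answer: Rational(-1508, 49) ≈ -30.776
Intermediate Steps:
C = 5 (C = Mul(-5, -1) = 5)
Function('t')(Q) = Mul(2, Q)
Function('W')(G) = Add(-4, Mul(2, G)) (Function('W')(G) = Add(6, Mul(-2, Add(5, Mul(-1, G)))) = Add(6, Add(-10, Mul(2, G))) = Add(-4, Mul(2, G)))
Function('X')(J) = -8 (Function('X')(J) = Add(-4, Mul(2, -2)) = Add(-4, -4) = -8)
Add(-36, Mul(Function('X')(Function('t')(Add(Add(4, 5), -1))), Mul(-96, Pow(147, -1)))) = Add(-36, Mul(-8, Mul(-96, Pow(147, -1)))) = Add(-36, Mul(-8, Mul(-96, Rational(1, 147)))) = Add(-36, Mul(-8, Rational(-32, 49))) = Add(-36, Rational(256, 49)) = Rational(-1508, 49)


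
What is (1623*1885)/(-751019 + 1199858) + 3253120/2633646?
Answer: 176247873815/21890426611 ≈ 8.0514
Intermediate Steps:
(1623*1885)/(-751019 + 1199858) + 3253120/2633646 = 3059355/448839 + 3253120*(1/2633646) = 3059355*(1/448839) + 1626560/1316823 = 1019785/149613 + 1626560/1316823 = 176247873815/21890426611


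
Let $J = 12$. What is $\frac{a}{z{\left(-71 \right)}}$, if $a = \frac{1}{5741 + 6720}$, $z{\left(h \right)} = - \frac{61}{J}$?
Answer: $- \frac{12}{760121} \approx -1.5787 \cdot 10^{-5}$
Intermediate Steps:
$z{\left(h \right)} = - \frac{61}{12}$
$a = \frac{1}{12461} \approx 8.025 \cdot 10^{-5}$
$\frac{a}{z{\left(-71 \right)}} = \frac{1}{12461 \left(- \frac{61}{12}\right)} = \frac{1}{12461} \left(- \frac{12}{61}\right) = - \frac{12}{760121}$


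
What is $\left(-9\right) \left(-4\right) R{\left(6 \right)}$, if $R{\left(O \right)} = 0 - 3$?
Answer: $-108$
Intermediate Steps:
$R{\left(O \right)} = -3$ ($R{\left(O \right)} = 0 - 3 = -3$)
$\left(-9\right) \left(-4\right) R{\left(6 \right)} = \left(-9\right) \left(-4\right) \left(-3\right) = 36 \left(-3\right) = -108$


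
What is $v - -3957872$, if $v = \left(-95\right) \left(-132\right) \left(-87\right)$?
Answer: $2866892$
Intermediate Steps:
$v = -1090980$ ($v = 12540 \left(-87\right) = -1090980$)
$v - -3957872 = -1090980 - -3957872 = -1090980 + 3957872 = 2866892$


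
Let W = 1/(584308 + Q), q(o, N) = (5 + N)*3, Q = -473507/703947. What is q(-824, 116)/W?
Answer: 49769888210449/234649 ≈ 2.1210e+8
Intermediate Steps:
Q = -473507/703947 (Q = -473507*1/703947 = -473507/703947 ≈ -0.67265)
q(o, N) = 15 + 3*N
W = 703947/411321390169 (W = 1/(584308 - 473507/703947) = 1/(411321390169/703947) = 703947/411321390169 ≈ 1.7114e-6)
q(-824, 116)/W = (15 + 3*116)/(703947/411321390169) = (15 + 348)*(411321390169/703947) = 363*(411321390169/703947) = 49769888210449/234649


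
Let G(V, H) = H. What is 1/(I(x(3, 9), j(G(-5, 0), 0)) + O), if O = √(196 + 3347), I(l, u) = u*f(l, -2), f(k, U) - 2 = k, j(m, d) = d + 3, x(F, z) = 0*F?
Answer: -2/1169 + √3543/3507 ≈ 0.015262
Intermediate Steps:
x(F, z) = 0
j(m, d) = 3 + d
f(k, U) = 2 + k
I(l, u) = u*(2 + l)
O = √3543 ≈ 59.523
1/(I(x(3, 9), j(G(-5, 0), 0)) + O) = 1/((3 + 0)*(2 + 0) + √3543) = 1/(3*2 + √3543) = 1/(6 + √3543)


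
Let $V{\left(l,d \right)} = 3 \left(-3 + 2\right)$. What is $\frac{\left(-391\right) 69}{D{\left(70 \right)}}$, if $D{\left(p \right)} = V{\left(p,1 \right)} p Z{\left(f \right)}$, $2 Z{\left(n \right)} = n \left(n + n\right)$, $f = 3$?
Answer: $\frac{8993}{630} \approx 14.275$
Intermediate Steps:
$Z{\left(n \right)} = n^{2}$ ($Z{\left(n \right)} = \frac{n \left(n + n\right)}{2} = \frac{n 2 n}{2} = \frac{2 n^{2}}{2} = n^{2}$)
$V{\left(l,d \right)} = -3$ ($V{\left(l,d \right)} = 3 \left(-1\right) = -3$)
$D{\left(p \right)} = - 27 p$ ($D{\left(p \right)} = - 3 p 3^{2} = - 3 p 9 = - 27 p$)
$\frac{\left(-391\right) 69}{D{\left(70 \right)}} = \frac{\left(-391\right) 69}{\left(-27\right) 70} = - \frac{26979}{-1890} = \left(-26979\right) \left(- \frac{1}{1890}\right) = \frac{8993}{630}$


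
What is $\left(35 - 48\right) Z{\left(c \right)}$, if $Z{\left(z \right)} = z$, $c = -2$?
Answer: $26$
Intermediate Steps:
$\left(35 - 48\right) Z{\left(c \right)} = \left(35 - 48\right) \left(-2\right) = \left(-13\right) \left(-2\right) = 26$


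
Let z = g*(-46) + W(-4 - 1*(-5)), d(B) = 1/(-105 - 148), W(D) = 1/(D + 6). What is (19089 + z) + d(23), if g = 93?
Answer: 26230527/1771 ≈ 14811.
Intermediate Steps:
W(D) = 1/(6 + D)
d(B) = -1/253 (d(B) = 1/(-253) = -1/253)
z = -29945/7 (z = 93*(-46) + 1/(6 + (-4 - 1*(-5))) = -4278 + 1/(6 + (-4 + 5)) = -4278 + 1/(6 + 1) = -4278 + 1/7 = -4278 + ⅐ = -29945/7 ≈ -4277.9)
(19089 + z) + d(23) = (19089 - 29945/7) - 1/253 = 103678/7 - 1/253 = 26230527/1771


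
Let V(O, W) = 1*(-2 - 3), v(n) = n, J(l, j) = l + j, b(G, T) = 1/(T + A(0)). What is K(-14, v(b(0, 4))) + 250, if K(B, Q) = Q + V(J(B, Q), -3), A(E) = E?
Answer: 981/4 ≈ 245.25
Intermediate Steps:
b(G, T) = 1/T (b(G, T) = 1/(T + 0) = 1/T)
J(l, j) = j + l
V(O, W) = -5 (V(O, W) = 1*(-5) = -5)
K(B, Q) = -5 + Q (K(B, Q) = Q - 5 = -5 + Q)
K(-14, v(b(0, 4))) + 250 = (-5 + 1/4) + 250 = (-5 + ¼) + 250 = -19/4 + 250 = 981/4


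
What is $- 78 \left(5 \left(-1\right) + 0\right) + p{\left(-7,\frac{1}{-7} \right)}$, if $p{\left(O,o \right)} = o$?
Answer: $\frac{2729}{7} \approx 389.86$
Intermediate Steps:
$- 78 \left(5 \left(-1\right) + 0\right) + p{\left(-7,\frac{1}{-7} \right)} = - 78 \left(5 \left(-1\right) + 0\right) + \frac{1}{-7} = - 78 \left(-5 + 0\right) - \frac{1}{7} = \left(-78\right) \left(-5\right) - \frac{1}{7} = 390 - \frac{1}{7} = \frac{2729}{7}$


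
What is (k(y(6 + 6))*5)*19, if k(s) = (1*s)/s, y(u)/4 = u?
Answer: 95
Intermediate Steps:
y(u) = 4*u
k(s) = 1 (k(s) = s/s = 1)
(k(y(6 + 6))*5)*19 = (1*5)*19 = 5*19 = 95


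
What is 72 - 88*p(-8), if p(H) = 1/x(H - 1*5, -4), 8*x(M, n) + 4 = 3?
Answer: 776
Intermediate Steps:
x(M, n) = -⅛ (x(M, n) = -½ + (⅛)*3 = -½ + 3/8 = -⅛)
p(H) = -8 (p(H) = 1/(-⅛) = -8)
72 - 88*p(-8) = 72 - 88*(-8) = 72 + 704 = 776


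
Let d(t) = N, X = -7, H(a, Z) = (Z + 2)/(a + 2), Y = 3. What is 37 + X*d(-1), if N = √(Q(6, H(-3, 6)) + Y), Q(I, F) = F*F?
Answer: 37 - 7*√67 ≈ -20.297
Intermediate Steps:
H(a, Z) = (2 + Z)/(2 + a)
Q(I, F) = F²
N = √67 (N = √(((2 + 6)/(2 - 3))² + 3) = √((8/(-1))² + 3) = √((-1*8)² + 3) = √((-8)² + 3) = √(64 + 3) = √67 ≈ 8.1853)
d(t) = √67
37 + X*d(-1) = 37 - 7*√67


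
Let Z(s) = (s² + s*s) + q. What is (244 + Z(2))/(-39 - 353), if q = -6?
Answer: -123/196 ≈ -0.62755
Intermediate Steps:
Z(s) = -6 + 2*s² (Z(s) = (s² + s*s) - 6 = (s² + s²) - 6 = 2*s² - 6 = -6 + 2*s²)
(244 + Z(2))/(-39 - 353) = (244 + (-6 + 2*2²))/(-39 - 353) = (244 + (-6 + 2*4))/(-392) = (244 + (-6 + 8))*(-1/392) = (244 + 2)*(-1/392) = 246*(-1/392) = -123/196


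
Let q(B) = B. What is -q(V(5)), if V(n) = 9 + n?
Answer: -14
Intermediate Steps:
-q(V(5)) = -(9 + 5) = -1*14 = -14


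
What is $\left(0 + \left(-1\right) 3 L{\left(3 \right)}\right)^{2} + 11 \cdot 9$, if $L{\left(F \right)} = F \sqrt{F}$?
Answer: $342$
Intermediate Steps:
$L{\left(F \right)} = F^{\frac{3}{2}}$
$\left(0 + \left(-1\right) 3 L{\left(3 \right)}\right)^{2} + 11 \cdot 9 = \left(0 + \left(-1\right) 3 \cdot 3^{\frac{3}{2}}\right)^{2} + 11 \cdot 9 = \left(0 - 3 \cdot 3 \sqrt{3}\right)^{2} + 99 = \left(0 - 9 \sqrt{3}\right)^{2} + 99 = \left(- 9 \sqrt{3}\right)^{2} + 99 = 243 + 99 = 342$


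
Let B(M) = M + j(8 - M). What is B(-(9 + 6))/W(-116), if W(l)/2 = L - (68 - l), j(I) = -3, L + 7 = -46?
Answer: 3/79 ≈ 0.037975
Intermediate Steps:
L = -53 (L = -7 - 46 = -53)
B(M) = -3 + M (B(M) = M - 3 = -3 + M)
W(l) = -242 + 2*l (W(l) = 2*(-53 - (68 - l)) = 2*(-53 + (-68 + l)) = 2*(-121 + l) = -242 + 2*l)
B(-(9 + 6))/W(-116) = (-3 - (9 + 6))/(-242 + 2*(-116)) = (-3 - 1*15)/(-242 - 232) = (-3 - 15)/(-474) = -18*(-1/474) = 3/79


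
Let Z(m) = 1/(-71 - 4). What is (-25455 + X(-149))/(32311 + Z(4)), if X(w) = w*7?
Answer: -993675/1211662 ≈ -0.82009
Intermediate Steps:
X(w) = 7*w
Z(m) = -1/75 (Z(m) = 1/(-75) = -1/75)
(-25455 + X(-149))/(32311 + Z(4)) = (-25455 + 7*(-149))/(32311 - 1/75) = (-25455 - 1043)/(2423324/75) = -26498*75/2423324 = -993675/1211662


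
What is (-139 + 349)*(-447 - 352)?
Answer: -167790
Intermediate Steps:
(-139 + 349)*(-447 - 352) = 210*(-799) = -167790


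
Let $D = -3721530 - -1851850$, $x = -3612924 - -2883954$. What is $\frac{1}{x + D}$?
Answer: $- \frac{1}{2598650} \approx -3.8482 \cdot 10^{-7}$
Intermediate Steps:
$x = -728970$ ($x = -3612924 + 2883954 = -728970$)
$D = -1869680$ ($D = -3721530 + 1851850 = -1869680$)
$\frac{1}{x + D} = \frac{1}{-728970 - 1869680} = \frac{1}{-2598650} = - \frac{1}{2598650}$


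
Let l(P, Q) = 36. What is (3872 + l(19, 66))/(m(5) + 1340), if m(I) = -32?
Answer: 977/327 ≈ 2.9878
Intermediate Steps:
(3872 + l(19, 66))/(m(5) + 1340) = (3872 + 36)/(-32 + 1340) = 3908/1308 = 3908*(1/1308) = 977/327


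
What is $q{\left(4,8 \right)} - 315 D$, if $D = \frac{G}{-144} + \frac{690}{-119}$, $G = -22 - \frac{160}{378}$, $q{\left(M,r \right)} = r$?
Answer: $\frac{6556061}{3672} \approx 1785.4$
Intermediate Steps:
$G = - \frac{4238}{189}$ ($G = -22 - \frac{80}{189} = - \frac{4238}{189} \approx -22.423$)
$D = - \frac{1305337}{231336}$ ($D = - \frac{4238}{189 \left(-144\right)} + \frac{690}{-119} = \left(- \frac{4238}{189}\right) \left(- \frac{1}{144}\right) + 690 \left(- \frac{1}{119}\right) = \frac{2119}{13608} - \frac{690}{119} = - \frac{1305337}{231336} \approx -5.6426$)
$q{\left(4,8 \right)} - 315 D = 8 - - \frac{6526685}{3672} = 8 + \frac{6526685}{3672} = \frac{6556061}{3672}$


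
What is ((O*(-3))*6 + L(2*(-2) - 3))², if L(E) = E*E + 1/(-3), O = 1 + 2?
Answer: 256/9 ≈ 28.444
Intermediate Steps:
O = 3
L(E) = -⅓ + E² (L(E) = E² - ⅓ = -⅓ + E²)
((O*(-3))*6 + L(2*(-2) - 3))² = ((3*(-3))*6 + (-⅓ + (2*(-2) - 3)²))² = (-9*6 + (-⅓ + (-4 - 3)²))² = (-54 + (-⅓ + (-7)²))² = (-54 + (-⅓ + 49))² = (-54 + 146/3)² = (-16/3)² = 256/9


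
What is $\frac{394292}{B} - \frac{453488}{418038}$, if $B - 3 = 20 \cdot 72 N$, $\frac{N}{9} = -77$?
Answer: $- \frac{102895403932}{69527871141} \approx -1.4799$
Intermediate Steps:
$N = -693$ ($N = 9 \left(-77\right) = -693$)
$B = -997917$ ($B = 3 + 20 \cdot 72 \left(-693\right) = 3 + 1440 \left(-693\right) = 3 - 997920 = -997917$)
$\frac{394292}{B} - \frac{453488}{418038} = \frac{394292}{-997917} - \frac{453488}{418038} = 394292 \left(- \frac{1}{997917}\right) - \frac{226744}{209019} = - \frac{394292}{997917} - \frac{226744}{209019} = - \frac{102895403932}{69527871141}$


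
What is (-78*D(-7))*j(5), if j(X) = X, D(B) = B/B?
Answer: -390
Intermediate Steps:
D(B) = 1
(-78*D(-7))*j(5) = -78*1*5 = -78*5 = -390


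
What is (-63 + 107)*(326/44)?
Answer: 326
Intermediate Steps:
(-63 + 107)*(326/44) = 44*(326*(1/44)) = 44*(163/22) = 326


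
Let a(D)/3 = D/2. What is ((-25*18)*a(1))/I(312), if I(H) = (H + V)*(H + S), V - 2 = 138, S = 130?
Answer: -675/199784 ≈ -0.0033786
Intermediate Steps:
V = 140 (V = 2 + 138 = 140)
a(D) = 3*D/2 (a(D) = 3*(D/2) = 3*D/2)
I(H) = (130 + H)*(140 + H) (I(H) = (H + 140)*(H + 130) = (140 + H)*(130 + H) = (130 + H)*(140 + H))
((-25*18)*a(1))/I(312) = ((-25*18)*((3/2)*1))/(18200 + 312² + 270*312) = (-450*3/2)/(18200 + 97344 + 84240) = -675/199784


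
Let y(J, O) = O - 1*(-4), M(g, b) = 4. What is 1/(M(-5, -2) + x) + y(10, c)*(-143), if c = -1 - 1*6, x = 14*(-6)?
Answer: 34319/80 ≈ 428.99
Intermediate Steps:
x = -84
c = -7 (c = -1 - 6 = -7)
y(J, O) = 4 + O (y(J, O) = O + 4 = 4 + O)
1/(M(-5, -2) + x) + y(10, c)*(-143) = 1/(4 - 84) + (4 - 7)*(-143) = 1/(-80) - 3*(-143) = -1/80 + 429 = 34319/80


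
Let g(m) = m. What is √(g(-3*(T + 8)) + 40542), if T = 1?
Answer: √40515 ≈ 201.28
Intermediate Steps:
√(g(-3*(T + 8)) + 40542) = √(-3*(1 + 8) + 40542) = √(-3*9 + 40542) = √(-27 + 40542) = √40515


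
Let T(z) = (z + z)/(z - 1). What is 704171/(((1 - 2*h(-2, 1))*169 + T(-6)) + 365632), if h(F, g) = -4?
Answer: 4929197/2570083 ≈ 1.9179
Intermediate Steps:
T(z) = 2*z/(-1 + z) (T(z) = (2*z)/(-1 + z) = 2*z/(-1 + z))
704171/(((1 - 2*h(-2, 1))*169 + T(-6)) + 365632) = 704171/(((1 - 2*(-4))*169 + 2*(-6)/(-1 - 6)) + 365632) = 704171/(((1 + 8)*169 + 2*(-6)/(-7)) + 365632) = 704171/((9*169 + 2*(-6)*(-⅐)) + 365632) = 704171/((1521 + 12/7) + 365632) = 704171/(10659/7 + 365632) = 704171/(2570083/7) = 704171*(7/2570083) = 4929197/2570083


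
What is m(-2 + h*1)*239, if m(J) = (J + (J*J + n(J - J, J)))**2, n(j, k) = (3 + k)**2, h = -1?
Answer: 8604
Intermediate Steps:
m(J) = (J + J**2 + (3 + J)**2)**2 (m(J) = (J + (J*J + (3 + J)**2))**2 = (J + (J**2 + (3 + J)**2))**2 = (J + J**2 + (3 + J)**2)**2)
m(-2 + h*1)*239 = ((-2 - 1*1) + (-2 - 1*1)**2 + (3 + (-2 - 1*1))**2)**2*239 = ((-2 - 1) + (-2 - 1)**2 + (3 + (-2 - 1))**2)**2*239 = (-3 + (-3)**2 + (3 - 3)**2)**2*239 = (-3 + 9 + 0**2)**2*239 = (-3 + 9 + 0)**2*239 = 6**2*239 = 36*239 = 8604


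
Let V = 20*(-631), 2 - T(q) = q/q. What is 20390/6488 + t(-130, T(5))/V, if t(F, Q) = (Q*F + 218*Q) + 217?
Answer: 3191787/1023482 ≈ 3.1186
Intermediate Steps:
T(q) = 1 (T(q) = 2 - q/q = 2 - 1*1 = 2 - 1 = 1)
t(F, Q) = 217 + 218*Q + F*Q (t(F, Q) = (F*Q + 218*Q) + 217 = (218*Q + F*Q) + 217 = 217 + 218*Q + F*Q)
V = -12620
20390/6488 + t(-130, T(5))/V = 20390/6488 + (217 + 218*1 - 130*1)/(-12620) = 20390*(1/6488) + (217 + 218 - 130)*(-1/12620) = 10195/3244 + 305*(-1/12620) = 10195/3244 - 61/2524 = 3191787/1023482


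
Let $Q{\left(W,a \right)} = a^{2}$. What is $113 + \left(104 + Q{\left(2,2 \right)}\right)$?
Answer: $221$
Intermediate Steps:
$113 + \left(104 + Q{\left(2,2 \right)}\right) = 113 + \left(104 + 2^{2}\right) = 113 + \left(104 + 4\right) = 113 + 108 = 221$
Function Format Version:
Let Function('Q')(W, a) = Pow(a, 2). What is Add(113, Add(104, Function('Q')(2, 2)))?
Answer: 221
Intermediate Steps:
Add(113, Add(104, Function('Q')(2, 2))) = Add(113, Add(104, Pow(2, 2))) = Add(113, Add(104, 4)) = Add(113, 108) = 221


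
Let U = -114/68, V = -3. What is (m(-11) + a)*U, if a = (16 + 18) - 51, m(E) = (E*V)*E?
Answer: 10830/17 ≈ 637.06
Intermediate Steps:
m(E) = -3*E**2 (m(E) = (E*(-3))*E = (-3*E)*E = -3*E**2)
a = -17 (a = 34 - 51 = -17)
U = -57/34 (U = -114*1/68 = -57/34 ≈ -1.6765)
(m(-11) + a)*U = (-3*(-11)**2 - 17)*(-57/34) = (-3*121 - 17)*(-57/34) = (-363 - 17)*(-57/34) = -380*(-57/34) = 10830/17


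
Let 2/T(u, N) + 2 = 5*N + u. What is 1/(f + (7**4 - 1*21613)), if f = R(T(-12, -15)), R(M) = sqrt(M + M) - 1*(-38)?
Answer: -853243/16360081284 - I*sqrt(89)/16360081284 ≈ -5.2154e-5 - 5.7665e-10*I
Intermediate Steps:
T(u, N) = 2/(-2 + u + 5*N) (T(u, N) = 2/(-2 + (5*N + u)) = 2/(-2 + (u + 5*N)) = 2/(-2 + u + 5*N))
R(M) = 38 + sqrt(2)*sqrt(M) (R(M) = sqrt(2*M) + 38 = sqrt(2)*sqrt(M) + 38 = 38 + sqrt(2)*sqrt(M))
f = 38 + 2*I*sqrt(89)/89 (f = 38 + sqrt(2)*sqrt(2/(-2 - 12 + 5*(-15))) = 38 + sqrt(2)*sqrt(2/(-2 - 12 - 75)) = 38 + sqrt(2)*sqrt(2/(-89)) = 38 + sqrt(2)*sqrt(2*(-1/89)) = 38 + sqrt(2)*sqrt(-2/89) = 38 + sqrt(2)*(I*sqrt(178)/89) = 38 + 2*I*sqrt(89)/89 ≈ 38.0 + 0.212*I)
1/(f + (7**4 - 1*21613)) = 1/((38 + 2*I*sqrt(89)/89) + (7**4 - 1*21613)) = 1/((38 + 2*I*sqrt(89)/89) + (2401 - 21613)) = 1/((38 + 2*I*sqrt(89)/89) - 19212) = 1/(-19174 + 2*I*sqrt(89)/89)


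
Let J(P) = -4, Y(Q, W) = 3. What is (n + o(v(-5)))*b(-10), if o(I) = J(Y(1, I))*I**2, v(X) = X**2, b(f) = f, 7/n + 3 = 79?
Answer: 949965/38 ≈ 24999.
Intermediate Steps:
n = 7/76 (n = 7/(-3 + 79) = 7/76 ≈ 0.092105)
o(I) = -4*I**2
(n + o(v(-5)))*b(-10) = (7/76 - 4*((-5)**2)**2)*(-10) = (7/76 - 4*25**2)*(-10) = (7/76 - 4*625)*(-10) = (7/76 - 2500)*(-10) = -189993/76*(-10) = 949965/38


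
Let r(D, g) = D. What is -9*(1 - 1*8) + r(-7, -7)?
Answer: 56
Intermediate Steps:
-9*(1 - 1*8) + r(-7, -7) = -9*(1 - 1*8) - 7 = -9*(1 - 8) - 7 = -9*(-7) - 7 = 63 - 7 = 56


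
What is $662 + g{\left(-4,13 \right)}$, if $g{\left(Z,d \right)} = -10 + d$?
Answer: $665$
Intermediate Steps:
$662 + g{\left(-4,13 \right)} = 662 + \left(-10 + 13\right) = 662 + 3 = 665$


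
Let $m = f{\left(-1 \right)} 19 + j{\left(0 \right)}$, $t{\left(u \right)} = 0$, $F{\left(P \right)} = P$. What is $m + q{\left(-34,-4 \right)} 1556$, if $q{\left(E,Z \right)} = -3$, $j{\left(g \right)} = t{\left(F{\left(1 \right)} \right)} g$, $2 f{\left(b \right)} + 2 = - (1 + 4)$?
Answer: $- \frac{9469}{2} \approx -4734.5$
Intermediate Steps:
$f{\left(b \right)} = - \frac{7}{2}$ ($f{\left(b \right)} = -1 + \frac{\left(-1\right) \left(1 + 4\right)}{2} = -1 + \frac{\left(-1\right) 5}{2} = -1 + \frac{1}{2} \left(-5\right) = -1 - \frac{5}{2} = - \frac{7}{2}$)
$j{\left(g \right)} = 0$ ($j{\left(g \right)} = 0 g = 0$)
$m = - \frac{133}{2}$ ($m = \left(- \frac{7}{2}\right) 19 + 0 = - \frac{133}{2} + 0 = - \frac{133}{2} \approx -66.5$)
$m + q{\left(-34,-4 \right)} 1556 = - \frac{133}{2} - 4668 = - \frac{9469}{2}$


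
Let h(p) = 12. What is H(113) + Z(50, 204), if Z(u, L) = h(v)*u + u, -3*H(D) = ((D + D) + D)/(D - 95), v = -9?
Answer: 11587/18 ≈ 643.72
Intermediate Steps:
H(D) = -D/(-95 + D) (H(D) = -((D + D) + D)/(3*(D - 95)) = -(2*D + D)/(3*(-95 + D)) = -3*D/(3*(-95 + D)) = -D/(-95 + D))
Z(u, L) = 13*u (Z(u, L) = 12*u + u = 13*u)
H(113) + Z(50, 204) = -1*113/(-95 + 113) + 13*50 = -1*113/18 + 650 = -1*113*1/18 + 650 = -113/18 + 650 = 11587/18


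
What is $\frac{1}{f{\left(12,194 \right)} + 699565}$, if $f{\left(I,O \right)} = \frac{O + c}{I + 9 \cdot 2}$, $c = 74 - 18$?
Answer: $\frac{3}{2098720} \approx 1.4294 \cdot 10^{-6}$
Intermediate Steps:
$c = 56$
$f{\left(I,O \right)} = \frac{56 + O}{18 + I}$ ($f{\left(I,O \right)} = \frac{O + 56}{I + 9 \cdot 2} = \frac{56 + O}{I + 18} = \frac{56 + O}{18 + I}$)
$\frac{1}{f{\left(12,194 \right)} + 699565} = \frac{1}{\frac{56 + 194}{18 + 12} + 699565} = \frac{1}{\frac{1}{30} \cdot 250 + 699565} = \frac{1}{\frac{25}{3} + 699565} = \frac{1}{\frac{2098720}{3}} = \frac{3}{2098720}$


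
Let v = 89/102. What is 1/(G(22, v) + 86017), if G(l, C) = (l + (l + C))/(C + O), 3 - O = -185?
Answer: 19265/1657122082 ≈ 1.1626e-5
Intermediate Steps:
O = 188 (O = 3 - 1*(-185) = 3 + 185 = 188)
v = 89/102 (v = 89*(1/102) = 89/102 ≈ 0.87255)
G(l, C) = (C + 2*l)/(188 + C) (G(l, C) = (l + (l + C))/(C + 188) = (l + (C + l))/(188 + C) = (C + 2*l)/(188 + C))
1/(G(22, v) + 86017) = 1/((89/102 + 2*22)/(188 + 89/102) + 86017) = 1/((89/102 + 44)/(19265/102) + 86017) = 1/((102/19265)*(4577/102) + 86017) = 1/(4577/19265 + 86017) = 1/(1657122082/19265) = 19265/1657122082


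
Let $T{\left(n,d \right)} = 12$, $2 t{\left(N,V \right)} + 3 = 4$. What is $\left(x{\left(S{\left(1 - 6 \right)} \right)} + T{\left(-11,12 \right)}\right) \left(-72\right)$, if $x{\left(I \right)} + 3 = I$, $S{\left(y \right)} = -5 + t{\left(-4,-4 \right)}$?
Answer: $-324$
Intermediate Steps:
$t{\left(N,V \right)} = \frac{1}{2}$ ($t{\left(N,V \right)} = - \frac{3}{2} + \frac{1}{2} \cdot 4 = - \frac{3}{2} + 2 = \frac{1}{2}$)
$S{\left(y \right)} = - \frac{9}{2}$ ($S{\left(y \right)} = -5 + \frac{1}{2} = - \frac{9}{2}$)
$x{\left(I \right)} = -3 + I$
$\left(x{\left(S{\left(1 - 6 \right)} \right)} + T{\left(-11,12 \right)}\right) \left(-72\right) = \left(\left(-3 - \frac{9}{2}\right) + 12\right) \left(-72\right) = \left(- \frac{15}{2} + 12\right) \left(-72\right) = \frac{9}{2} \left(-72\right) = -324$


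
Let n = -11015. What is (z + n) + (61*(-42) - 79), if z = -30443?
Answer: -44099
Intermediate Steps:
(z + n) + (61*(-42) - 79) = (-30443 - 11015) + (61*(-42) - 79) = -41458 + (-2562 - 79) = -41458 - 2641 = -44099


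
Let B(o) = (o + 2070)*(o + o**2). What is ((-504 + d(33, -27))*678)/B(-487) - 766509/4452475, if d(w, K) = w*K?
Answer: -5396246062726/30892558315275 ≈ -0.17468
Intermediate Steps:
d(w, K) = K*w
B(o) = (2070 + o)*(o + o**2)
((-504 + d(33, -27))*678)/B(-487) - 766509/4452475 = ((-504 - 27*33)*678)/((-487*(2070 + (-487)**2 + 2071*(-487)))) - 766509/4452475 = ((-504 - 891)*678)/((-487*(2070 + 237169 - 1008577))) - 766509*1/4452475 = (-1395*678)/((-487*(-769338))) - 766509/4452475 = -945810/374667606 - 766509/4452475 = -945810*1/374667606 - 766509/4452475 = -17515/6938289 - 766509/4452475 = -5396246062726/30892558315275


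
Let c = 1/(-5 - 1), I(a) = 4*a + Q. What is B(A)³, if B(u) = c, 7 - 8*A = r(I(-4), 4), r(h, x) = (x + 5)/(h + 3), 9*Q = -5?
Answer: -1/216 ≈ -0.0046296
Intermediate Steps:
Q = -5/9 (Q = (⅑)*(-5) = -5/9 ≈ -0.55556)
I(a) = -5/9 + 4*a (I(a) = 4*a - 5/9 = -5/9 + 4*a)
r(h, x) = (5 + x)/(3 + h)
c = -⅙ (c = 1/(-6) = -⅙ ≈ -0.16667)
A = 935/976 (A = 7/8 - (5 + 4)/(8*(3 + (-5/9 + 4*(-4)))) = 7/8 - 9/(8*(3 + (-5/9 - 16))) = 7/8 - 9/(8*(3 - 149/9)) = 7/8 - 9/(8*(-122/9)) = 7/8 - (-9)*9/976 = 7/8 - ⅛*(-81/122) = 7/8 + 81/976 = 935/976 ≈ 0.95799)
B(u) = -⅙
B(A)³ = (-⅙)³ = -1/216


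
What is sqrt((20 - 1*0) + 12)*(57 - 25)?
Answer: 128*sqrt(2) ≈ 181.02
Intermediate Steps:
sqrt((20 - 1*0) + 12)*(57 - 25) = sqrt((20 + 0) + 12)*32 = sqrt(20 + 12)*32 = sqrt(32)*32 = (4*sqrt(2))*32 = 128*sqrt(2)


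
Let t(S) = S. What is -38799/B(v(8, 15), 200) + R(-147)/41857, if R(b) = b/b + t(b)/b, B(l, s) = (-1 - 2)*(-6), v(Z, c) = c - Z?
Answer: -180445523/83714 ≈ -2155.5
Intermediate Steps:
B(l, s) = 18 (B(l, s) = -3*(-6) = 18)
R(b) = 2 (R(b) = b/b + b/b = 1 + 1 = 2)
-38799/B(v(8, 15), 200) + R(-147)/41857 = -38799/18 + 2/41857 = -38799*1/18 + 2*(1/41857) = -4311/2 + 2/41857 = -180445523/83714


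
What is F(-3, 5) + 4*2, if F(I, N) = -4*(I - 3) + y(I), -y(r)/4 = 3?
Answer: 20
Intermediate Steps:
y(r) = -12 (y(r) = -4*3 = -12)
F(I, N) = -4*I (F(I, N) = -4*(I - 3) - 12 = -4*(-3 + I) - 12 = (12 - 4*I) - 12 = -4*I)
F(-3, 5) + 4*2 = -4*(-3) + 4*2 = 12 + 8 = 20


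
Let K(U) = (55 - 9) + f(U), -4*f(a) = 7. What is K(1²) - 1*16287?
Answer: -64971/4 ≈ -16243.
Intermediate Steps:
f(a) = -7/4 (f(a) = -¼*7 = -7/4)
K(U) = 177/4 (K(U) = (55 - 9) - 7/4 = 46 - 7/4 = 177/4)
K(1²) - 1*16287 = 177/4 - 1*16287 = 177/4 - 16287 = -64971/4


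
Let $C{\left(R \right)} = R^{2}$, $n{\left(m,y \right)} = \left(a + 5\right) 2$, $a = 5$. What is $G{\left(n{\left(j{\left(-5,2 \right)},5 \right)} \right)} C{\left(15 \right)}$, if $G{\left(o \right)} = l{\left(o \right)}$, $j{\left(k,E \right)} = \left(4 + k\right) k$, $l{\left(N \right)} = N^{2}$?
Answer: $90000$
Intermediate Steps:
$j{\left(k,E \right)} = k \left(4 + k\right)$
$n{\left(m,y \right)} = 20$ ($n{\left(m,y \right)} = \left(5 + 5\right) 2 = 10 \cdot 2 = 20$)
$G{\left(o \right)} = o^{2}$
$G{\left(n{\left(j{\left(-5,2 \right)},5 \right)} \right)} C{\left(15 \right)} = 20^{2} \cdot 15^{2} = 400 \cdot 225 = 90000$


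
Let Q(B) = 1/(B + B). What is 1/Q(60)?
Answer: 120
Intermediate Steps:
Q(B) = 1/(2*B)
1/Q(60) = 1/((1/2)/60) = 1/((1/2)*(1/60)) = 1/(1/120) = 120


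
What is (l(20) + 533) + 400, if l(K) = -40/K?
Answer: 931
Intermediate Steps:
(l(20) + 533) + 400 = (-40/20 + 533) + 400 = (-40*1/20 + 533) + 400 = (-2 + 533) + 400 = 531 + 400 = 931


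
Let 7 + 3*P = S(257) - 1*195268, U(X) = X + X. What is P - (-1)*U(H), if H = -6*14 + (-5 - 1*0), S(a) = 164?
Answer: -65215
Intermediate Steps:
H = -89 (H = -84 + (-5 + 0) = -84 - 5 = -89)
U(X) = 2*X
P = -65037 (P = -7/3 + (164 - 1*195268)/3 = -7/3 + (164 - 195268)/3 = -7/3 + (1/3)*(-195104) = -7/3 - 195104/3 = -65037)
P - (-1)*U(H) = -65037 - (-1)*2*(-89) = -65037 - (-1)*(-178) = -65037 - 1*178 = -65037 - 178 = -65215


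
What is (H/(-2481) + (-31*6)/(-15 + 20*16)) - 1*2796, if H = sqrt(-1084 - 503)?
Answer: -852966/305 - 23*I*sqrt(3)/2481 ≈ -2796.6 - 0.016057*I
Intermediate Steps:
H = 23*I*sqrt(3) (H = sqrt(-1587) = 23*I*sqrt(3) ≈ 39.837*I)
(H/(-2481) + (-31*6)/(-15 + 20*16)) - 1*2796 = ((23*I*sqrt(3))/(-2481) + (-31*6)/(-15 + 20*16)) - 1*2796 = ((23*I*sqrt(3))*(-1/2481) - 186/(-15 + 320)) - 2796 = (-23*I*sqrt(3)/2481 - 186/305) - 2796 = (-186/305 - 23*I*sqrt(3)/2481) - 2796 = -852966/305 - 23*I*sqrt(3)/2481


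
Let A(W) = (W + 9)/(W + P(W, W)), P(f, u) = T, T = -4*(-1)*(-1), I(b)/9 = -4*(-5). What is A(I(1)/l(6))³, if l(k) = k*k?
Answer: 2744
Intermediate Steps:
I(b) = 180 (I(b) = 9*(-4*(-5)) = 9*20 = 180)
l(k) = k²
T = -4 (T = 4*(-1) = -4)
P(f, u) = -4
A(W) = (9 + W)/(-4 + W) (A(W) = (W + 9)/(W - 4) = (9 + W)/(-4 + W))
A(I(1)/l(6))³ = ((9 + 180/(6²))/(-4 + 180/(6²)))³ = ((9 + 180/36)/(-4 + 180/36))³ = ((9 + 180*(1/36))/(-4 + 180*(1/36)))³ = ((9 + 5)/(-4 + 5))³ = (14/1)³ = (1*14)³ = 14³ = 2744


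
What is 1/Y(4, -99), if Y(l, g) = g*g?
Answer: 1/9801 ≈ 0.00010203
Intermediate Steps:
Y(l, g) = g²
1/Y(4, -99) = 1/((-99)²) = 1/9801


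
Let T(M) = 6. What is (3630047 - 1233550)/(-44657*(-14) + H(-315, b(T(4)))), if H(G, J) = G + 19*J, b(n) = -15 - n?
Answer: 2396497/624484 ≈ 3.8376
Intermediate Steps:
(3630047 - 1233550)/(-44657*(-14) + H(-315, b(T(4)))) = (3630047 - 1233550)/(-44657*(-14) + (-315 + 19*(-15 - 1*6))) = 2396497/(625198 + (-315 + 19*(-15 - 6))) = 2396497/(625198 + (-315 + 19*(-21))) = 2396497/(625198 + (-315 - 399)) = 2396497/(625198 - 714) = 2396497/624484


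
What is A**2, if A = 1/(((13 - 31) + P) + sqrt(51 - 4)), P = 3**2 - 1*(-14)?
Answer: (5 + sqrt(47))**(-2) ≈ 0.0071146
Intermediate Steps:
P = 23 (P = 9 + 14 = 23)
A = 1/(5 + sqrt(47)) (A = 1/(((13 - 31) + 23) + sqrt(51 - 4)) = 1/((-18 + 23) + sqrt(47)) = 1/(5 + sqrt(47)) ≈ 0.084348)
A**2 = (-5/22 + sqrt(47)/22)**2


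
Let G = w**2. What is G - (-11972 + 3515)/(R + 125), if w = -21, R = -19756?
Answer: 8648814/19631 ≈ 440.57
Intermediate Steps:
G = 441 (G = (-21)**2 = 441)
G - (-11972 + 3515)/(R + 125) = 441 - (-11972 + 3515)/(-19756 + 125) = 441 - (-8457)/(-19631) = 441 - (-8457)*(-1)/19631 = 441 - 1*8457/19631 = 441 - 8457/19631 = 8648814/19631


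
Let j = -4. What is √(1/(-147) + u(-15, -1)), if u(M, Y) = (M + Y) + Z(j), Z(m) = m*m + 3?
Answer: 2*√330/21 ≈ 1.7301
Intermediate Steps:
Z(m) = 3 + m² (Z(m) = m² + 3 = 3 + m²)
u(M, Y) = 19 + M + Y (u(M, Y) = (M + Y) + (3 + (-4)²) = (M + Y) + (3 + 16) = (M + Y) + 19 = 19 + M + Y)
√(1/(-147) + u(-15, -1)) = √(1/(-147) + (19 - 15 - 1)) = √(-1/147 + 3) = √(440/147) = 2*√330/21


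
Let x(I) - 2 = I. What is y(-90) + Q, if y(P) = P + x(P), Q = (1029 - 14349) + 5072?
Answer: -8426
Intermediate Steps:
x(I) = 2 + I
Q = -8248 (Q = -13320 + 5072 = -8248)
y(P) = 2 + 2*P (y(P) = P + (2 + P) = 2 + 2*P)
y(-90) + Q = (2 + 2*(-90)) - 8248 = (2 - 180) - 8248 = -178 - 8248 = -8426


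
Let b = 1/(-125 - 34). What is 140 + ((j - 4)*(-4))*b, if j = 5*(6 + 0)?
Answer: 22364/159 ≈ 140.65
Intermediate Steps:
j = 30 (j = 5*6 = 30)
b = -1/159 (b = 1/(-159) = -1/159 ≈ -0.0062893)
140 + ((j - 4)*(-4))*b = 140 + ((30 - 4)*(-4))*(-1/159) = 140 + (26*(-4))*(-1/159) = 140 - 104*(-1/159) = 140 + 104/159 = 22364/159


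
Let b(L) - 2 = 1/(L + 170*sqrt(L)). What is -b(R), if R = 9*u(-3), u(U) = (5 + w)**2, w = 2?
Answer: -8023/4011 ≈ -2.0002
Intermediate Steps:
u(U) = 49 (u(U) = (5 + 2)**2 = 7**2 = 49)
R = 441 (R = 9*49 = 441)
b(L) = 2 + 1/(L + 170*sqrt(L))
-b(R) = -(1 + 2*441 + 340*sqrt(441))/(441 + 170*sqrt(441)) = -(1 + 882 + 340*21)/(441 + 170*21) = -(1 + 882 + 7140)/(441 + 3570) = -8023/4011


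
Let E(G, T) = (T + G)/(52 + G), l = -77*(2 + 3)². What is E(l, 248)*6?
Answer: 10062/1873 ≈ 5.3721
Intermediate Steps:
l = -1925 (l = -77*5² = -77*25 = -1925)
E(G, T) = (G + T)/(52 + G)
E(l, 248)*6 = ((-1925 + 248)/(52 - 1925))*6 = (-1677/(-1873))*6 = -1/1873*(-1677)*6 = (1677/1873)*6 = 10062/1873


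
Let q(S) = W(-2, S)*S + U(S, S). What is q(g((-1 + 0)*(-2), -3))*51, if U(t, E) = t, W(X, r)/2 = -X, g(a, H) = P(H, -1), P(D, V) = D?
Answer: -765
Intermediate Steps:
g(a, H) = H
W(X, r) = -2*X (W(X, r) = 2*(-X) = -2*X)
q(S) = 5*S (q(S) = (-2*(-2))*S + S = 4*S + S = 5*S)
q(g((-1 + 0)*(-2), -3))*51 = (5*(-3))*51 = -15*51 = -765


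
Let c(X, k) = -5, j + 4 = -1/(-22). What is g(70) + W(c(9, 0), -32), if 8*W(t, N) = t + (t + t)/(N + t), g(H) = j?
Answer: -14801/3256 ≈ -4.5458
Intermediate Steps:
j = -87/22 (j = -4 - 1/(-22) = -4 - 1*(-1/22) = -4 + 1/22 = -87/22 ≈ -3.9545)
g(H) = -87/22
W(t, N) = t/8 + t/(4*(N + t)) (W(t, N) = (t + (t + t)/(N + t))/8 = (t + (2*t)/(N + t))/8 = (t + 2*t/(N + t))/8 = t/8 + t/(4*(N + t)))
g(70) + W(c(9, 0), -32) = -87/22 + (⅛)*(-5)*(2 - 32 - 5)/(-32 - 5) = -87/22 + (⅛)*(-5)*(-35)/(-37) = -87/22 + (⅛)*(-5)*(-1/37)*(-35) = -87/22 - 175/296 = -14801/3256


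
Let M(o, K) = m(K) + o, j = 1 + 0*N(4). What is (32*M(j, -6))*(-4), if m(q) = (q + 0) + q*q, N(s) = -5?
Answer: -3968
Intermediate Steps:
m(q) = q + q²
j = 1 (j = 1 + 0*(-5) = 1 + 0 = 1)
M(o, K) = o + K*(1 + K) (M(o, K) = K*(1 + K) + o = o + K*(1 + K))
(32*M(j, -6))*(-4) = (32*(1 - 6*(1 - 6)))*(-4) = (32*(1 - 6*(-5)))*(-4) = (32*(1 + 30))*(-4) = (32*31)*(-4) = 992*(-4) = -3968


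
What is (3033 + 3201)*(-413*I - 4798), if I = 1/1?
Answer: -32485374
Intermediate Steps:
I = 1
(3033 + 3201)*(-413*I - 4798) = (3033 + 3201)*(-413*1 - 4798) = 6234*(-413 - 4798) = 6234*(-5211) = -32485374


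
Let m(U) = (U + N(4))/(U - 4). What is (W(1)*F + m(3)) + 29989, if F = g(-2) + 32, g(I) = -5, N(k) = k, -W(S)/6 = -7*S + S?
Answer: 30954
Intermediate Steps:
W(S) = 36*S (W(S) = -6*(-7*S + S) = -(-36)*S = 36*S)
m(U) = (4 + U)/(-4 + U) (m(U) = (U + 4)/(U - 4) = (4 + U)/(-4 + U))
F = 27 (F = -5 + 32 = 27)
(W(1)*F + m(3)) + 29989 = ((36*1)*27 + (4 + 3)/(-4 + 3)) + 29989 = (36*27 + 7/(-1)) + 29989 = (972 - 1*7) + 29989 = (972 - 7) + 29989 = 965 + 29989 = 30954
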